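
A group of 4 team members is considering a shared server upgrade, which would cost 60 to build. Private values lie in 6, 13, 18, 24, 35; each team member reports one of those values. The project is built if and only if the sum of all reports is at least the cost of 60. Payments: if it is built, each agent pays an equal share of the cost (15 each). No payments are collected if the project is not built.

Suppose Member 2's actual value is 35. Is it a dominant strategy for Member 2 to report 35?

Yes

Check each profile of the others' reports and compare truth against every alternative report.
Others report (6, 6, 13): truth gives 20, best alternative gives 0.
Others report (6, 6, 18): truth gives 20, best alternative gives 0.
Others report (6, 13, 6): truth gives 20, best alternative gives 0.
Others report (6, 13, 13): truth gives 20, best alternative gives 0.
Others report (6, 18, 6): truth gives 20, best alternative gives 0.
Others report (13, 6, 6): truth gives 20, best alternative gives 0.
(Remaining 119 profiles checked similarly; truth is weakly best in each.)
In every case the truthful report is at least as good as any alternative, so it is a dominant strategy.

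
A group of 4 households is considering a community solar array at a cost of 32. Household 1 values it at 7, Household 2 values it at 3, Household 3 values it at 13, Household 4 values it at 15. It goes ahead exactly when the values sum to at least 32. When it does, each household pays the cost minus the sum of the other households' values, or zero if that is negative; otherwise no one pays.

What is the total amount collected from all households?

Total value 38 ≥ cost 32, so it is built.
Household 1: others sum to 31; max(0, 32 - 31) = 1.
Household 2: others sum to 35; max(0, 32 - 35) = 0.
Household 3: others sum to 25; max(0, 32 - 25) = 7.
Household 4: others sum to 23; max(0, 32 - 23) = 9.
Total collected = 1 + 0 + 7 + 9 = 17.

17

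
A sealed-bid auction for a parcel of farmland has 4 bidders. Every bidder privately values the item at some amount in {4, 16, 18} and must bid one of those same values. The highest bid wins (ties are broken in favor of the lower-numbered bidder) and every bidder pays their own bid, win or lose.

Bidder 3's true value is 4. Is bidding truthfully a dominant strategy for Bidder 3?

Yes

Check each profile of the others' bids and compare truth against every alternative bid.
Others bid (4, 18, 4): truth gives -4, best alternative gives -16.
Others bid (4, 18, 16): truth gives -4, best alternative gives -16.
Others bid (4, 18, 18): truth gives -4, best alternative gives -16.
Others bid (16, 18, 4): truth gives -4, best alternative gives -16.
Others bid (16, 18, 16): truth gives -4, best alternative gives -16.
Others bid (16, 18, 18): truth gives -4, best alternative gives -16.
(Remaining 21 profiles checked similarly; truth is weakly best in each.)
In every case the truthful bid is at least as good as any alternative, so it is a dominant strategy.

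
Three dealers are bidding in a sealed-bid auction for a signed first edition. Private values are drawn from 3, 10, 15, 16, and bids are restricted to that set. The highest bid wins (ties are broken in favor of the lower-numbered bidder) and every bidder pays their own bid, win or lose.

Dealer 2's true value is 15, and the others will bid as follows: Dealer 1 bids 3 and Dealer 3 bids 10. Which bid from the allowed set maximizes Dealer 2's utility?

10

Bid 3: loses but pays 3, utility -3.
Bid 10: wins, pays 10, utility 15 - 10 = 5.
Bid 15: wins, pays 15, utility 15 - 15 = 0.
Bid 16: wins, pays 16, utility 15 - 16 = -1.
The best choice is 10 with utility 5.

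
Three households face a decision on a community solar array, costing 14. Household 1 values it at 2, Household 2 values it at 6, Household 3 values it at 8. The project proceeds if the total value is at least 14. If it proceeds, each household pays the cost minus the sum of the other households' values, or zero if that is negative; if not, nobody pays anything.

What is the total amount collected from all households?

10

Total value 16 ≥ cost 14, so it is built.
Household 1: others sum to 14; max(0, 14 - 14) = 0.
Household 2: others sum to 10; max(0, 14 - 10) = 4.
Household 3: others sum to 8; max(0, 14 - 8) = 6.
Total collected = 0 + 4 + 6 = 10.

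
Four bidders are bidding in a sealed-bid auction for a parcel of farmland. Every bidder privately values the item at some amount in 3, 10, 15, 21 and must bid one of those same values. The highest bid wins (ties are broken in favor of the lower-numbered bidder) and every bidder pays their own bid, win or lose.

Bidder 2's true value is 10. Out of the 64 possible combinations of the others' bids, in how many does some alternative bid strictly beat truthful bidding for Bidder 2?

60

Others bid (3, 3, 15): truth gives -10; bid 3 gives -3 > -10. Violating.
Others bid (3, 3, 21): truth gives -10; bid 3 gives -3 > -10. Violating.
Others bid (3, 10, 15): truth gives -10; bid 3 gives -3 > -10. Violating.
Others bid (3, 10, 21): truth gives -10; bid 3 gives -3 > -10. Violating.
Others bid (3, 3, 3): truth gives 0; no alternative beats it.
Others bid (3, 3, 10): truth gives 0; no alternative beats it.
(Checking all 64 profiles: 60 have a profitable deviation, 4 do not.)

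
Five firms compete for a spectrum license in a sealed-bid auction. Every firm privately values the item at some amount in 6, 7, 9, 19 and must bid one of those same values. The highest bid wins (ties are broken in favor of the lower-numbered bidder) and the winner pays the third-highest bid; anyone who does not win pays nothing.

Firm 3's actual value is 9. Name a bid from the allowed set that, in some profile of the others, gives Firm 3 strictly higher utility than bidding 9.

19

Suppose Firm 1 bids 6, Firm 2 bids 6, Firm 4 bids 6 and Firm 5 bids 19.
Bid 9: loses, pays 0, utility 0.
Bid 19: wins, pays 6, utility 9 - 6 = 3.
So bidding 19 beats truth here (3 > 0).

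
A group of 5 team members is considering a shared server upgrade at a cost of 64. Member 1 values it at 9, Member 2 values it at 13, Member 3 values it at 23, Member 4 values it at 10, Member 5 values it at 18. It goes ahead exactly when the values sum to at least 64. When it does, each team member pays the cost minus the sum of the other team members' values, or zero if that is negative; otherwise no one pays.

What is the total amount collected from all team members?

28

Total value 73 ≥ cost 64, so it is built.
Member 1: others sum to 64; max(0, 64 - 64) = 0.
Member 2: others sum to 60; max(0, 64 - 60) = 4.
Member 3: others sum to 50; max(0, 64 - 50) = 14.
Member 4: others sum to 63; max(0, 64 - 63) = 1.
Member 5: others sum to 55; max(0, 64 - 55) = 9.
Total collected = 0 + 4 + 14 + 1 + 9 = 28.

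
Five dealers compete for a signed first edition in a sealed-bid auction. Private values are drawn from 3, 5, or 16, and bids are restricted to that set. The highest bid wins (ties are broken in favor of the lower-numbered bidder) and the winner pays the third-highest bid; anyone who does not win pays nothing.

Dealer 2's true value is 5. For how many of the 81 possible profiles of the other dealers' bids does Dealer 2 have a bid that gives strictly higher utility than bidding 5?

4

Others bid (3, 3, 3, 16): truth gives 0; bid 16 gives 2 > 0. Violating.
Others bid (3, 3, 16, 3): truth gives 0; bid 16 gives 2 > 0. Violating.
Others bid (3, 16, 3, 3): truth gives 0; bid 16 gives 2 > 0. Violating.
Others bid (5, 3, 3, 3): truth gives 0; bid 16 gives 2 > 0. Violating.
Others bid (3, 3, 3, 3): truth gives 2; no alternative beats it.
Others bid (3, 3, 3, 5): truth gives 2; no alternative beats it.
(Checking all 81 profiles: 4 have a profitable deviation, 77 do not.)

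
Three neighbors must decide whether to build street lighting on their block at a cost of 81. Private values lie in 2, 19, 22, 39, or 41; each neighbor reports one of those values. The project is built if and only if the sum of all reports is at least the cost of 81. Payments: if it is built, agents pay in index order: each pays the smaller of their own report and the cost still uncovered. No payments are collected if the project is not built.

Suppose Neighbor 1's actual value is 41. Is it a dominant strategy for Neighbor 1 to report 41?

No

Consider the case where Neighbor 2 reports 2 and Neighbor 3 reports 41.
Truthful report 41: project built, pays 41, utility 41 - 41 = 0.
Report 39 instead: project built, pays 39, utility 41 - 39 = 2.
Since 2 > 0, reporting 39 is strictly better here, so truthful reporting is not dominant.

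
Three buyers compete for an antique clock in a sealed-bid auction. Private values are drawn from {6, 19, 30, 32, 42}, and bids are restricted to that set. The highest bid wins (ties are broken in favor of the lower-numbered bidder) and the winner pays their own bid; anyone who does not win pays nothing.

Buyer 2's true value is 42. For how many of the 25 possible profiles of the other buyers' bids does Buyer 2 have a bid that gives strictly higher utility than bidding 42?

Others bid (6, 6): truth gives 0; bid 19 gives 23 > 0. Violating.
Others bid (6, 19): truth gives 0; bid 19 gives 23 > 0. Violating.
Others bid (6, 30): truth gives 0; bid 30 gives 12 > 0. Violating.
Others bid (6, 32): truth gives 0; bid 32 gives 10 > 0. Violating.
Others bid (6, 42): truth gives 0; no alternative beats it.
Others bid (19, 42): truth gives 0; no alternative beats it.
(Checking all 25 profiles: 12 have a profitable deviation, 13 do not.)

12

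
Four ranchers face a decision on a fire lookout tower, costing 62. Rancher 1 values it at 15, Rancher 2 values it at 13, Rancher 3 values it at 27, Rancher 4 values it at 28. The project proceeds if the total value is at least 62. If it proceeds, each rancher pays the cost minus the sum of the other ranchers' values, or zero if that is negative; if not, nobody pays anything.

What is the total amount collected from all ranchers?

Total value 83 ≥ cost 62, so it is built.
Rancher 1: others sum to 68; max(0, 62 - 68) = 0.
Rancher 2: others sum to 70; max(0, 62 - 70) = 0.
Rancher 3: others sum to 56; max(0, 62 - 56) = 6.
Rancher 4: others sum to 55; max(0, 62 - 55) = 7.
Total collected = 0 + 0 + 6 + 7 = 13.

13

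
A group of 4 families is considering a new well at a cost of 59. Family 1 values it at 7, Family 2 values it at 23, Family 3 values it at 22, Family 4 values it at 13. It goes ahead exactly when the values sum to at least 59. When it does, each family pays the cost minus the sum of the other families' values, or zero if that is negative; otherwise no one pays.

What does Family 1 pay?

1

Total value 65 ≥ cost 59, so the project is built.
The other families' values sum to 58.
Cost minus that sum is 59 - 58 = 1.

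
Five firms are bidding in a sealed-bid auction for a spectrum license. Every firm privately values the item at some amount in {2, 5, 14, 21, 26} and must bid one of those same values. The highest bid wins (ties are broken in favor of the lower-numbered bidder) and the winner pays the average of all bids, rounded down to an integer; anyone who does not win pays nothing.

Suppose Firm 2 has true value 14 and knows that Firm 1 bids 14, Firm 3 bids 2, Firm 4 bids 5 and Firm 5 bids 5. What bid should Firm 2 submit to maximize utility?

Bid 2: loses, pays 0, utility 0.
Bid 5: loses, pays 0, utility 0.
Bid 14: loses, pays 0, utility 0.
Bid 21: wins, pays 9, utility 14 - 9 = 5.
Bid 26: wins, pays 10, utility 14 - 10 = 4.
The best choice is 21 with utility 5.

21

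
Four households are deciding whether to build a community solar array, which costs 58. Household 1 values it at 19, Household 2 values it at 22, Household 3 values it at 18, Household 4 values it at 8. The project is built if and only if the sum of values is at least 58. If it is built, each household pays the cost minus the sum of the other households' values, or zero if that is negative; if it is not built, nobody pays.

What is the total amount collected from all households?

32

Total value 67 ≥ cost 58, so it is built.
Household 1: others sum to 48; max(0, 58 - 48) = 10.
Household 2: others sum to 45; max(0, 58 - 45) = 13.
Household 3: others sum to 49; max(0, 58 - 49) = 9.
Household 4: others sum to 59; max(0, 58 - 59) = 0.
Total collected = 10 + 13 + 9 + 0 = 32.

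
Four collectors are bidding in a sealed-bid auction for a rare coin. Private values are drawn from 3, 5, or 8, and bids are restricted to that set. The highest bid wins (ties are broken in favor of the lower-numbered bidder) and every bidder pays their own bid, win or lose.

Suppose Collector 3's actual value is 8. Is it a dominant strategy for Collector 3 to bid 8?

Consider the case where Collector 1 bids 3, Collector 2 bids 3 and Collector 4 bids 3.
Truthful bid 8: wins, pays 8, utility 8 - 8 = 0.
Bid 5 instead: wins, pays 5, utility 8 - 5 = 3.
Since 3 > 0, bidding 5 is strictly better here, so truthful bidding is not dominant.

No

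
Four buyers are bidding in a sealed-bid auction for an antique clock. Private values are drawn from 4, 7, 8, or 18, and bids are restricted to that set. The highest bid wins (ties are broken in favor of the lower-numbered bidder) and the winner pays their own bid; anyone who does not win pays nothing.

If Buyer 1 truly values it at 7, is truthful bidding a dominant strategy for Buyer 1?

Consider the case where Buyer 2 bids 4, Buyer 3 bids 4 and Buyer 4 bids 4.
Truthful bid 7: wins, pays 7, utility 7 - 7 = 0.
Bid 4 instead: wins, pays 4, utility 7 - 4 = 3.
Since 3 > 0, bidding 4 is strictly better here, so truthful bidding is not dominant.

No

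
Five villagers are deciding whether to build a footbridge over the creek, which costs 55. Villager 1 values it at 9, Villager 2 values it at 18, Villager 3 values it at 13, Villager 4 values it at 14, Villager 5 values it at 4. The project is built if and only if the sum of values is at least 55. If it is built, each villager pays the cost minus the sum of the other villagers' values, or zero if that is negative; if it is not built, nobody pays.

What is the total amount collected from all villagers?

Total value 58 ≥ cost 55, so it is built.
Villager 1: others sum to 49; max(0, 55 - 49) = 6.
Villager 2: others sum to 40; max(0, 55 - 40) = 15.
Villager 3: others sum to 45; max(0, 55 - 45) = 10.
Villager 4: others sum to 44; max(0, 55 - 44) = 11.
Villager 5: others sum to 54; max(0, 55 - 54) = 1.
Total collected = 6 + 15 + 10 + 11 + 1 = 43.

43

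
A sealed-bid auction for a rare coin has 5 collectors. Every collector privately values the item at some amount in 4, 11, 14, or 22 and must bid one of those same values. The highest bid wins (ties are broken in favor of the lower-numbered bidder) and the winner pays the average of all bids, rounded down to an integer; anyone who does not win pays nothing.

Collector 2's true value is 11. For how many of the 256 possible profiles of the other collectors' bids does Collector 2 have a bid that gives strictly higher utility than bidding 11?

Others bid (4, 4, 4, 14): truth gives 0; bid 14 gives 3 > 0. Violating.
Others bid (4, 4, 11, 14): truth gives 0; bid 14 gives 2 > 0. Violating.
Others bid (4, 4, 14, 4): truth gives 0; bid 14 gives 3 > 0. Violating.
Others bid (4, 4, 14, 11): truth gives 0; bid 14 gives 2 > 0. Violating.
Others bid (4, 4, 4, 4): truth gives 6; no alternative beats it.
Others bid (4, 4, 4, 11): truth gives 5; no alternative beats it.
(Checking all 256 profiles: 32 have a profitable deviation, 224 do not.)

32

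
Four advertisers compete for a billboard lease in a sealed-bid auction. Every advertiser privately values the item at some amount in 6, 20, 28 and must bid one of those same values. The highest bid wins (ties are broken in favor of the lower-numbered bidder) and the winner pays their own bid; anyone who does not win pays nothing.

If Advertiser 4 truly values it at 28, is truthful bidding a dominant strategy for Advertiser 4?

No

Consider the case where Advertiser 1 bids 6, Advertiser 2 bids 6 and Advertiser 3 bids 6.
Truthful bid 28: wins, pays 28, utility 28 - 28 = 0.
Bid 20 instead: wins, pays 20, utility 28 - 20 = 8.
Since 8 > 0, bidding 20 is strictly better here, so truthful bidding is not dominant.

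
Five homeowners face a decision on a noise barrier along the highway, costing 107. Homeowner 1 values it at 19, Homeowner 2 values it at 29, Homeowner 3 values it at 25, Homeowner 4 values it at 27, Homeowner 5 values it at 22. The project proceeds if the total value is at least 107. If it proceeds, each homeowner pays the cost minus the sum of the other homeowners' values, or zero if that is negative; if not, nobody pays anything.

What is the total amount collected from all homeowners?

47

Total value 122 ≥ cost 107, so it is built.
Homeowner 1: others sum to 103; max(0, 107 - 103) = 4.
Homeowner 2: others sum to 93; max(0, 107 - 93) = 14.
Homeowner 3: others sum to 97; max(0, 107 - 97) = 10.
Homeowner 4: others sum to 95; max(0, 107 - 95) = 12.
Homeowner 5: others sum to 100; max(0, 107 - 100) = 7.
Total collected = 4 + 14 + 10 + 12 + 7 = 47.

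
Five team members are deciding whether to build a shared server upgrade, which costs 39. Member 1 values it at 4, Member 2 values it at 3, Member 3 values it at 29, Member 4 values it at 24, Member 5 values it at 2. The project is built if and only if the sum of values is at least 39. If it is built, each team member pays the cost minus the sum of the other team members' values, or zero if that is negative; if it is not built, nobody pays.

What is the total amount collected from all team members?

7

Total value 62 ≥ cost 39, so it is built.
Member 1: others sum to 58; max(0, 39 - 58) = 0.
Member 2: others sum to 59; max(0, 39 - 59) = 0.
Member 3: others sum to 33; max(0, 39 - 33) = 6.
Member 4: others sum to 38; max(0, 39 - 38) = 1.
Member 5: others sum to 60; max(0, 39 - 60) = 0.
Total collected = 0 + 0 + 6 + 1 + 0 = 7.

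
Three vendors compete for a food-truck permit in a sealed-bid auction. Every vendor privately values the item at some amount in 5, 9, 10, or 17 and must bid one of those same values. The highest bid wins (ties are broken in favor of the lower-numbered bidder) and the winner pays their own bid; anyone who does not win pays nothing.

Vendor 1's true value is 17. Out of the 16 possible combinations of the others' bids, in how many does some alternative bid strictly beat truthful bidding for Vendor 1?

Others bid (5, 5): truth gives 0; bid 5 gives 12 > 0. Violating.
Others bid (5, 9): truth gives 0; bid 9 gives 8 > 0. Violating.
Others bid (5, 10): truth gives 0; bid 10 gives 7 > 0. Violating.
Others bid (9, 5): truth gives 0; bid 9 gives 8 > 0. Violating.
Others bid (5, 17): truth gives 0; no alternative beats it.
Others bid (9, 17): truth gives 0; no alternative beats it.
(Checking all 16 profiles: 9 have a profitable deviation, 7 do not.)

9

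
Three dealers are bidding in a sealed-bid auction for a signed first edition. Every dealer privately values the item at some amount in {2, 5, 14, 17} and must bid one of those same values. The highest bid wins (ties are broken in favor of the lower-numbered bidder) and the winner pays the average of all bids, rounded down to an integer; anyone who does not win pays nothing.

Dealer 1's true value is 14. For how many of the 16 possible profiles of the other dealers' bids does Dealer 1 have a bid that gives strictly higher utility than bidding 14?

8

Others bid (2, 2): truth gives 8; bid 2 gives 12 > 8. Violating.
Others bid (2, 5): truth gives 7; bid 5 gives 10 > 7. Violating.
Others bid (2, 17): truth gives 0; bid 17 gives 2 > 0. Violating.
Others bid (5, 2): truth gives 7; bid 5 gives 10 > 7. Violating.
Others bid (2, 14): truth gives 4; no alternative beats it.
Others bid (5, 14): truth gives 3; no alternative beats it.
(Checking all 16 profiles: 8 have a profitable deviation, 8 do not.)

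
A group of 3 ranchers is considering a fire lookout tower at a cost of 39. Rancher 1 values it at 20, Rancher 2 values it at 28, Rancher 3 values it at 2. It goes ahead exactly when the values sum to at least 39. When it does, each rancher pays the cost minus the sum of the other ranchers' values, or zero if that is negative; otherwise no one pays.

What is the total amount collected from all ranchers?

26

Total value 50 ≥ cost 39, so it is built.
Rancher 1: others sum to 30; max(0, 39 - 30) = 9.
Rancher 2: others sum to 22; max(0, 39 - 22) = 17.
Rancher 3: others sum to 48; max(0, 39 - 48) = 0.
Total collected = 9 + 17 + 0 = 26.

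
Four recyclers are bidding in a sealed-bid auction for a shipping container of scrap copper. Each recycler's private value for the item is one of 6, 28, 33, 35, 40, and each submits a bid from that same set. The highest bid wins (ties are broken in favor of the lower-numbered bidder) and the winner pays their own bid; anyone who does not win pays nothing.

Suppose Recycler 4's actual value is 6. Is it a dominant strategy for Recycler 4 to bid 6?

Check each profile of the others' bids and compare truth against every alternative bid.
Others bid (6, 6, 6): truth gives 0, best alternative gives -22.
Others bid (6, 6, 28): truth gives 0, best alternative gives 0.
Others bid (6, 6, 33): truth gives 0, best alternative gives 0.
Others bid (6, 6, 35): truth gives 0, best alternative gives 0.
Others bid (6, 6, 40): truth gives 0, best alternative gives 0.
Others bid (6, 28, 6): truth gives 0, best alternative gives 0.
(Remaining 119 profiles checked similarly; truth is weakly best in each.)
In every case the truthful bid is at least as good as any alternative, so it is a dominant strategy.

Yes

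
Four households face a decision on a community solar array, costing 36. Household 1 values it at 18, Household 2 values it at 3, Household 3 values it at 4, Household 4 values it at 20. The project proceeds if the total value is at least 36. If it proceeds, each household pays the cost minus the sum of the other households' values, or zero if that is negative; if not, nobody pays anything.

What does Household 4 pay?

Total value 45 ≥ cost 36, so the project is built.
The other households' values sum to 25.
Cost minus that sum is 36 - 25 = 11.

11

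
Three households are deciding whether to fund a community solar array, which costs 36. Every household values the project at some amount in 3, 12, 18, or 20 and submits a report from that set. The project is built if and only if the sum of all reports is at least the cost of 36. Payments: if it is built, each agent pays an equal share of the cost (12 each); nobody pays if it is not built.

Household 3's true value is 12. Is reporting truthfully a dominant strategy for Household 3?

Yes

Check each profile of the others' reports and compare truth against every alternative report.
Others report (3, 3): truth gives 0, best alternative gives 0.
Others report (3, 12): truth gives 0, best alternative gives 0.
Others report (3, 18): truth gives 0, best alternative gives 0.
Others report (3, 20): truth gives 0, best alternative gives 0.
Others report (12, 3): truth gives 0, best alternative gives 0.
Others report (12, 12): truth gives 0, best alternative gives 0.
(Remaining 10 profiles checked similarly; truth is weakly best in each.)
In every case the truthful report is at least as good as any alternative, so it is a dominant strategy.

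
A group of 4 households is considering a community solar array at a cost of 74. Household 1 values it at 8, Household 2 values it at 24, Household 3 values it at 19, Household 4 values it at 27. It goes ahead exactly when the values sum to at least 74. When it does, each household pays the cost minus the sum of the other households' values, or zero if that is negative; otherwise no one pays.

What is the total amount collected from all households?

62

Total value 78 ≥ cost 74, so it is built.
Household 1: others sum to 70; max(0, 74 - 70) = 4.
Household 2: others sum to 54; max(0, 74 - 54) = 20.
Household 3: others sum to 59; max(0, 74 - 59) = 15.
Household 4: others sum to 51; max(0, 74 - 51) = 23.
Total collected = 4 + 20 + 15 + 23 = 62.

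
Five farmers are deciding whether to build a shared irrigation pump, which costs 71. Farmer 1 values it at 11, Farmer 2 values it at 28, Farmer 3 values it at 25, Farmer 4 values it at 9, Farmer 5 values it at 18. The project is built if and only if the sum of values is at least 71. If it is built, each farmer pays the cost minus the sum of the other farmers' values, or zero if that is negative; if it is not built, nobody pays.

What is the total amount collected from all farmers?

Total value 91 ≥ cost 71, so it is built.
Farmer 1: others sum to 80; max(0, 71 - 80) = 0.
Farmer 2: others sum to 63; max(0, 71 - 63) = 8.
Farmer 3: others sum to 66; max(0, 71 - 66) = 5.
Farmer 4: others sum to 82; max(0, 71 - 82) = 0.
Farmer 5: others sum to 73; max(0, 71 - 73) = 0.
Total collected = 0 + 8 + 5 + 0 + 0 = 13.

13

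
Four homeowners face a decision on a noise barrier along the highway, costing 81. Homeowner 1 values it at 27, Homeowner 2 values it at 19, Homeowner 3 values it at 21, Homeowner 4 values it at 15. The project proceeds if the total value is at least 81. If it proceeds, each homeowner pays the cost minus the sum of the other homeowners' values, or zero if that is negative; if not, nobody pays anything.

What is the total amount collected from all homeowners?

78

Total value 82 ≥ cost 81, so it is built.
Homeowner 1: others sum to 55; max(0, 81 - 55) = 26.
Homeowner 2: others sum to 63; max(0, 81 - 63) = 18.
Homeowner 3: others sum to 61; max(0, 81 - 61) = 20.
Homeowner 4: others sum to 67; max(0, 81 - 67) = 14.
Total collected = 26 + 18 + 20 + 14 = 78.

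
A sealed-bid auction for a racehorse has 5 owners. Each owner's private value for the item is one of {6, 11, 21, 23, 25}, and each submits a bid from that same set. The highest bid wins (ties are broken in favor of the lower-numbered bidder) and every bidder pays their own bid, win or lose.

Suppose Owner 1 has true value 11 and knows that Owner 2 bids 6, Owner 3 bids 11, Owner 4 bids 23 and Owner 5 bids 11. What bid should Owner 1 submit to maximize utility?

6

Bid 6: loses but pays 6, utility -6.
Bid 11: loses but pays 11, utility -11.
Bid 21: loses but pays 21, utility -21.
Bid 23: wins, pays 23, utility 11 - 23 = -12.
Bid 25: wins, pays 25, utility 11 - 25 = -14.
The best choice is 6 with utility -6.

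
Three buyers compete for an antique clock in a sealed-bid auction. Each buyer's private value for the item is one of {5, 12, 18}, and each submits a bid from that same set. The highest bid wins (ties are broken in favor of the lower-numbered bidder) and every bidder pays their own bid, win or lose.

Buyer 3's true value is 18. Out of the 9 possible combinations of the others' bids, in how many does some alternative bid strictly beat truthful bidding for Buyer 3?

6

Others bid (5, 5): truth gives 0; bid 12 gives 6 > 0. Violating.
Others bid (5, 18): truth gives -18; bid 5 gives -5 > -18. Violating.
Others bid (12, 18): truth gives -18; bid 5 gives -5 > -18. Violating.
Others bid (18, 5): truth gives -18; bid 5 gives -5 > -18. Violating.
Others bid (5, 12): truth gives 0; no alternative beats it.
Others bid (12, 5): truth gives 0; no alternative beats it.
(Checking all 9 profiles: 6 have a profitable deviation, 3 do not.)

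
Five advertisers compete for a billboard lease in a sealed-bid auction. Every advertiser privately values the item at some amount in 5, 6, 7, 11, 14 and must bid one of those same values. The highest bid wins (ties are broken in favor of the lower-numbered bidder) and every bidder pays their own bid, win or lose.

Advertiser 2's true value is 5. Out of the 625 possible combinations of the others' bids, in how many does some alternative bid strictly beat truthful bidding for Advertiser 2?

Others bid (5, 5, 5, 5): truth gives -5; bid 6 gives -1 > -5. Violating.
Others bid (5, 5, 5, 6): truth gives -5; bid 6 gives -1 > -5. Violating.
Others bid (5, 5, 5, 7): truth gives -5; bid 7 gives -2 > -5. Violating.
Others bid (5, 5, 6, 5): truth gives -5; bid 6 gives -1 > -5. Violating.
Others bid (5, 5, 5, 11): truth gives -5; no alternative beats it.
Others bid (5, 5, 5, 14): truth gives -5; no alternative beats it.
(Checking all 625 profiles: 54 have a profitable deviation, 571 do not.)

54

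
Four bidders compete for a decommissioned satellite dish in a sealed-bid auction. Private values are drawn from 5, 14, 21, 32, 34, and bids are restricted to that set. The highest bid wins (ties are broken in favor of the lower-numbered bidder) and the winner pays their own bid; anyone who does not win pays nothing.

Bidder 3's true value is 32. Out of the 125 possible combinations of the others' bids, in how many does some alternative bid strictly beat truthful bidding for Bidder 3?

12

Others bid (5, 5, 5): truth gives 0; bid 14 gives 18 > 0. Violating.
Others bid (5, 5, 14): truth gives 0; bid 14 gives 18 > 0. Violating.
Others bid (5, 5, 21): truth gives 0; bid 21 gives 11 > 0. Violating.
Others bid (5, 14, 5): truth gives 0; bid 21 gives 11 > 0. Violating.
Others bid (5, 5, 32): truth gives 0; no alternative beats it.
Others bid (5, 5, 34): truth gives 0; no alternative beats it.
(Checking all 125 profiles: 12 have a profitable deviation, 113 do not.)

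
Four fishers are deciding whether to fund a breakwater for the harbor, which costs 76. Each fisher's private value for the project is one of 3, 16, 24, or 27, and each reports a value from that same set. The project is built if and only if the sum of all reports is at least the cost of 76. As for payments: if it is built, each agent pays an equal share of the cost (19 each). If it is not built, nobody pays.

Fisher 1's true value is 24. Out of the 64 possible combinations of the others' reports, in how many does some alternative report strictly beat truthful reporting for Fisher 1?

3

Others report (3, 24, 24): truth gives 0; report 27 gives 5 > 0. Violating.
Others report (24, 3, 24): truth gives 0; report 27 gives 5 > 0. Violating.
Others report (24, 24, 3): truth gives 0; report 27 gives 5 > 0. Violating.
Others report (3, 3, 3): truth gives 0; no alternative beats it.
Others report (3, 3, 16): truth gives 0; no alternative beats it.
(Checking all 64 profiles: 3 have a profitable deviation, 61 do not.)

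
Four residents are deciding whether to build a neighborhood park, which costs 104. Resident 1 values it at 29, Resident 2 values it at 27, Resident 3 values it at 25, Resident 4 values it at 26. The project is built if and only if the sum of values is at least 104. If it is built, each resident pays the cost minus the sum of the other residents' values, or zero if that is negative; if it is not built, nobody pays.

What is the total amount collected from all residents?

Total value 107 ≥ cost 104, so it is built.
Resident 1: others sum to 78; max(0, 104 - 78) = 26.
Resident 2: others sum to 80; max(0, 104 - 80) = 24.
Resident 3: others sum to 82; max(0, 104 - 82) = 22.
Resident 4: others sum to 81; max(0, 104 - 81) = 23.
Total collected = 26 + 24 + 22 + 23 = 95.

95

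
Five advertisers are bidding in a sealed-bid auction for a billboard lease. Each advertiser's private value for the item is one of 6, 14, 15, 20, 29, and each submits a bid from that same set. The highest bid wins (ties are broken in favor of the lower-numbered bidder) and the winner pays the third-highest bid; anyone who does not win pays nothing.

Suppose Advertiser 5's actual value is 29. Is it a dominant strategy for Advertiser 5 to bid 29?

Yes

Check each profile of the others' bids and compare truth against every alternative bid.
Others bid (6, 6, 6, 20): truth gives 23, best alternative gives 0.
Others bid (6, 6, 20, 6): truth gives 23, best alternative gives 0.
Others bid (6, 20, 6, 6): truth gives 23, best alternative gives 0.
Others bid (20, 6, 6, 6): truth gives 23, best alternative gives 0.
Others bid (6, 6, 14, 20): truth gives 15, best alternative gives 0.
Others bid (6, 6, 20, 14): truth gives 15, best alternative gives 0.
(Remaining 619 profiles checked similarly; truth is weakly best in each.)
In every case the truthful bid is at least as good as any alternative, so it is a dominant strategy.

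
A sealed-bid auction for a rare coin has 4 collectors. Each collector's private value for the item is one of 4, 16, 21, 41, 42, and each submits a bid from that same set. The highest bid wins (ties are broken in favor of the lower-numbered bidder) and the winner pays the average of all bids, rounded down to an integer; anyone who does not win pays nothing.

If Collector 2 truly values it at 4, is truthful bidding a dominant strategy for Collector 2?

Check each profile of the others' bids and compare truth against every alternative bid.
Others bid (4, 16, 16): truth gives 0, best alternative gives -9.
Others bid (4, 4, 16): truth gives 0, best alternative gives -6.
Others bid (4, 16, 4): truth gives 0, best alternative gives -6.
Others bid (4, 4, 4): truth gives 0, best alternative gives -3.
Others bid (4, 4, 21): truth gives 0, best alternative gives 0.
Others bid (4, 4, 41): truth gives 0, best alternative gives 0.
(Remaining 119 profiles checked similarly; truth is weakly best in each.)
In every case the truthful bid is at least as good as any alternative, so it is a dominant strategy.

Yes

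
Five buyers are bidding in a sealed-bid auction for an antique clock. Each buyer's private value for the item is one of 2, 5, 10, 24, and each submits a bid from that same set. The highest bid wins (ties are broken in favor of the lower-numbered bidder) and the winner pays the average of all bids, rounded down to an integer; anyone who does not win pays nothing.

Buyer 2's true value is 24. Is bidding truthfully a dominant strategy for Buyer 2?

Consider the case where Buyer 1 bids 2, Buyer 3 bids 2, Buyer 4 bids 2 and Buyer 5 bids 2.
Truthful bid 24: wins, pays 6, utility 24 - 6 = 18.
Bid 5 instead: wins, pays 2, utility 24 - 2 = 22.
Since 22 > 18, bidding 5 is strictly better here, so truthful bidding is not dominant.

No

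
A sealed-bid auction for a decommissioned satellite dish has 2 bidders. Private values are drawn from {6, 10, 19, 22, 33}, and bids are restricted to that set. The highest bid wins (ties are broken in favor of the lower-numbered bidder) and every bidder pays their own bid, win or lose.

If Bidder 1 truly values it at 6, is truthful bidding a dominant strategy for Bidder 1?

No

Consider the case where Bidder 2 bids 10.
Truthful bid 6: loses but pays 6, utility -6.
Bid 10 instead: wins, pays 10, utility 6 - 10 = -4.
Since -4 > -6, bidding 10 is strictly better here, so truthful bidding is not dominant.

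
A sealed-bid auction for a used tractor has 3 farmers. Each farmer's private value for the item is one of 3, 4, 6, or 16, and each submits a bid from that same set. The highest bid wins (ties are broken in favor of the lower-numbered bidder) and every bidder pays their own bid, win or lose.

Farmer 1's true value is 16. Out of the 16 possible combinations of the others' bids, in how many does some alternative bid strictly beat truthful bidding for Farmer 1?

9

Others bid (3, 3): truth gives 0; bid 3 gives 13 > 0. Violating.
Others bid (3, 4): truth gives 0; bid 4 gives 12 > 0. Violating.
Others bid (3, 6): truth gives 0; bid 6 gives 10 > 0. Violating.
Others bid (4, 3): truth gives 0; bid 4 gives 12 > 0. Violating.
Others bid (3, 16): truth gives 0; no alternative beats it.
Others bid (4, 16): truth gives 0; no alternative beats it.
(Checking all 16 profiles: 9 have a profitable deviation, 7 do not.)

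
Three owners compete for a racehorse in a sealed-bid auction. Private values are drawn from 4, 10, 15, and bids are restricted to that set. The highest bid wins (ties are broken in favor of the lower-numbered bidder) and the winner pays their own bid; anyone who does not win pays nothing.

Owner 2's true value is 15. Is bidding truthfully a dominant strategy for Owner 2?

Consider the case where Owner 1 bids 4 and Owner 3 bids 4.
Truthful bid 15: wins, pays 15, utility 15 - 15 = 0.
Bid 10 instead: wins, pays 10, utility 15 - 10 = 5.
Since 5 > 0, bidding 10 is strictly better here, so truthful bidding is not dominant.

No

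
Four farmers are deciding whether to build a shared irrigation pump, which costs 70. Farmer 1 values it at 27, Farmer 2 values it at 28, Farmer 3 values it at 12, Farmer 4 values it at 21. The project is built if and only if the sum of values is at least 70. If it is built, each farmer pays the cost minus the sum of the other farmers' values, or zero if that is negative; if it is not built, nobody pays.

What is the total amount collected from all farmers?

22

Total value 88 ≥ cost 70, so it is built.
Farmer 1: others sum to 61; max(0, 70 - 61) = 9.
Farmer 2: others sum to 60; max(0, 70 - 60) = 10.
Farmer 3: others sum to 76; max(0, 70 - 76) = 0.
Farmer 4: others sum to 67; max(0, 70 - 67) = 3.
Total collected = 9 + 10 + 0 + 3 = 22.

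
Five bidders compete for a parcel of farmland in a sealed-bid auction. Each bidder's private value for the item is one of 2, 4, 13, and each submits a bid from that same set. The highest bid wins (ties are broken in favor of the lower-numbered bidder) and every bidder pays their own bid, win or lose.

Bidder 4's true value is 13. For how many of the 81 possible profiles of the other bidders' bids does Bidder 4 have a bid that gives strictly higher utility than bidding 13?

59

Others bid (2, 2, 2, 2): truth gives 0; bid 4 gives 9 > 0. Violating.
Others bid (2, 2, 2, 4): truth gives 0; bid 4 gives 9 > 0. Violating.
Others bid (2, 2, 13, 2): truth gives -13; bid 2 gives -2 > -13. Violating.
Others bid (2, 2, 13, 4): truth gives -13; bid 2 gives -2 > -13. Violating.
Others bid (2, 2, 2, 13): truth gives 0; no alternative beats it.
Others bid (2, 2, 4, 2): truth gives 0; no alternative beats it.
(Checking all 81 profiles: 59 have a profitable deviation, 22 do not.)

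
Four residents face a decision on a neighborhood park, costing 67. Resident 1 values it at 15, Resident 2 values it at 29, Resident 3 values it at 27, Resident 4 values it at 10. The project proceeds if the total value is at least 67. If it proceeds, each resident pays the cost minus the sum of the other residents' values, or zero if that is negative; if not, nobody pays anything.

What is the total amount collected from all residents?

29

Total value 81 ≥ cost 67, so it is built.
Resident 1: others sum to 66; max(0, 67 - 66) = 1.
Resident 2: others sum to 52; max(0, 67 - 52) = 15.
Resident 3: others sum to 54; max(0, 67 - 54) = 13.
Resident 4: others sum to 71; max(0, 67 - 71) = 0.
Total collected = 1 + 15 + 13 + 0 = 29.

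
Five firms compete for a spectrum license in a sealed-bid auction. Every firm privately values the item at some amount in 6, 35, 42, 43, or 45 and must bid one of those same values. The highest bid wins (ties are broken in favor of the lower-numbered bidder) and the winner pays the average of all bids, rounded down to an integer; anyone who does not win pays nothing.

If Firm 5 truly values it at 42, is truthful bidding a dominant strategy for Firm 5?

No

Consider the case where Firm 1 bids 6, Firm 2 bids 6, Firm 3 bids 6 and Firm 4 bids 6.
Truthful bid 42: wins, pays 13, utility 42 - 13 = 29.
Bid 35 instead: wins, pays 11, utility 42 - 11 = 31.
Since 31 > 29, bidding 35 is strictly better here, so truthful bidding is not dominant.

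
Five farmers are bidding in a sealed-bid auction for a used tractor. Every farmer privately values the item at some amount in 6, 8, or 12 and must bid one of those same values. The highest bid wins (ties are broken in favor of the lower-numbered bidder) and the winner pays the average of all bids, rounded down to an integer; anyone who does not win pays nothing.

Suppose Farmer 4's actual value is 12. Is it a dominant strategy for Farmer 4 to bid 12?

Consider the case where Farmer 1 bids 6, Farmer 2 bids 6, Farmer 3 bids 6 and Farmer 5 bids 6.
Truthful bid 12: wins, pays 7, utility 12 - 7 = 5.
Bid 8 instead: wins, pays 6, utility 12 - 6 = 6.
Since 6 > 5, bidding 8 is strictly better here, so truthful bidding is not dominant.

No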